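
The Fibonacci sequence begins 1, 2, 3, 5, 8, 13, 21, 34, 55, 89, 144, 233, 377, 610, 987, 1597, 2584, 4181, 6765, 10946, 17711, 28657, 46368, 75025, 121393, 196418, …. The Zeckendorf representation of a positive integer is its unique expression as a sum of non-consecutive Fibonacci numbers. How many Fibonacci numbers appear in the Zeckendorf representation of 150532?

6

Repeatedly subtract the largest Fibonacci number that fits:
largest Fibonacci ≤ 150532 is 121393; 150532 − 121393 = 29139
largest Fibonacci ≤ 29139 is 28657; 29139 − 28657 = 482
largest Fibonacci ≤ 482 is 377; 482 − 377 = 105
largest Fibonacci ≤ 105 is 89; 105 − 89 = 16
largest Fibonacci ≤ 16 is 13; 16 − 13 = 3
largest Fibonacci ≤ 3 is 3; 3 − 3 = 0
150532 = 121393 + 28657 + 377 + 89 + 13 + 3, which has 6 terms.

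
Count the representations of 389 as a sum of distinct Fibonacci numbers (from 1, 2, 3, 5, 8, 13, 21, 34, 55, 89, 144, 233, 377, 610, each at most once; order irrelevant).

389 = 377+8+3+1 = 233+144+8+3+1 = 233+89+55+8+3+1 = 233+89+34+21+8+3+1 — 4 representations.

4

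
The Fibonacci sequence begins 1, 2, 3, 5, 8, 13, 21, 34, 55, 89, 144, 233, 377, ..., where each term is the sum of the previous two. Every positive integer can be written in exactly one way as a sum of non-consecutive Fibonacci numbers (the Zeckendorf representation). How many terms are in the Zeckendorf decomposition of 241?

2

largest Fibonacci ≤ 241 is 233; 241 − 233 = 8
largest Fibonacci ≤ 8 is 8; 8 − 8 = 0
241 = 233 + 8, which has 2 terms.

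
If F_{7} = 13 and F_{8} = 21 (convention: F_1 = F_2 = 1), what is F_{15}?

610

By F_{2k+1} = F_k² + F_{k+1}²: F_{15} = 13² + 21² = 169 + 441 = 610.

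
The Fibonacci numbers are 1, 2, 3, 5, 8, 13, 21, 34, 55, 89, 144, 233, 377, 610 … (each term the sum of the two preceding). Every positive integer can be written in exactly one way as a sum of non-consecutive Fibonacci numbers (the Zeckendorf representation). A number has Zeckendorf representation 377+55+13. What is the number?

377+55+13 = 445.

445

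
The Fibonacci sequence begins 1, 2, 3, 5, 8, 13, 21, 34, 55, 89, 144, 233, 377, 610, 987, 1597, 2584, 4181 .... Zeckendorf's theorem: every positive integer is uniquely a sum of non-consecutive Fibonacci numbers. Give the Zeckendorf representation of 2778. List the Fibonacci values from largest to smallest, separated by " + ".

largest Fibonacci ≤ 2778 is 2584; 2778 − 2584 = 194
largest Fibonacci ≤ 194 is 144; 194 − 144 = 50
largest Fibonacci ≤ 50 is 34; 50 − 34 = 16
largest Fibonacci ≤ 16 is 13; 16 − 13 = 3
largest Fibonacci ≤ 3 is 3; 3 − 3 = 0
So 2778 = 2584 + 144 + 34 + 13 + 3, with no two terms consecutive in the sequence.

2584 + 144 + 34 + 13 + 3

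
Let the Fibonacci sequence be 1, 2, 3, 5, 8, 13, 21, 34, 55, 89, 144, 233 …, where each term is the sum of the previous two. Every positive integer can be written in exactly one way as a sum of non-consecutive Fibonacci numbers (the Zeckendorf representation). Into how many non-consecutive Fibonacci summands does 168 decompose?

3

take 144 (≤ 168); 168 − 144 = 24
take 21 (≤ 24); 24 − 21 = 3
take 3 (≤ 3); 3 − 3 = 0
168 = 144 + 21 + 3, which has 3 terms.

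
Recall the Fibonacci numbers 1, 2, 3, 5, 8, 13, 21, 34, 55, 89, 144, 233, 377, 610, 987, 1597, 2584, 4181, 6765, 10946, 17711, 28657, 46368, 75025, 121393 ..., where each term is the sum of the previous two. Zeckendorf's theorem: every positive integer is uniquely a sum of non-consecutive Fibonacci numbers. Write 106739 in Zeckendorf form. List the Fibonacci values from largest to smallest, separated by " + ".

106739 − 75025 = 31714
31714 − 28657 = 3057
3057 − 2584 = 473
473 − 377 = 96
96 − 89 = 7
7 − 5 = 2
2 − 2 = 0
So 106739 = 75025 + 28657 + 2584 + 377 + 89 + 5 + 2, with no two terms consecutive in the sequence.

75025 + 28657 + 2584 + 377 + 89 + 5 + 2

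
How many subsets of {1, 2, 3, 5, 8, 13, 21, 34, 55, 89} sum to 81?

Starting from the Zeckendorf form and repeatedly splitting a term F_k into F_{k−1} + F_{k−2} (when neither is already used) reaches every representation.
81 = 55+21+5 = 55+21+3+2 = 55+13+8+5 = 55+13+8+3+2 = 34+21+13+8+5 = … (1 more), for 6 in all.

6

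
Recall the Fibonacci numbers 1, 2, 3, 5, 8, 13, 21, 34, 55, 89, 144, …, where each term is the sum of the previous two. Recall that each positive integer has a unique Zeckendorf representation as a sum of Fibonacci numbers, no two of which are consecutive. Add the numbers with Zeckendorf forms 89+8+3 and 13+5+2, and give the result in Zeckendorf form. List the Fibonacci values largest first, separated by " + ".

89 + 21 + 8 + 2

The two numbers are 100 and 20, so their sum is 120.
largest Fibonacci ≤ 120 is 89; 120 − 89 = 31
largest Fibonacci ≤ 31 is 21; 31 − 21 = 10
largest Fibonacci ≤ 10 is 8; 10 − 8 = 2
largest Fibonacci ≤ 2 is 2; 2 − 2 = 0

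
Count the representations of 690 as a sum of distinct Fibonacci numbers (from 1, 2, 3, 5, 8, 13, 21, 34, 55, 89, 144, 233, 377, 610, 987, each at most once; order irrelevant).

9

Each representation comes from the Zeckendorf form by replacing some F_k with F_{k−1} + F_{k−2} where possible.
690 = 610+55+21+3+1 = 610+55+13+8+3+1 = 377+233+55+21+3+1 = 610+34+21+13+8+3+1 = 377+233+55+13+8+3+1 = … (4 more), for 9 in all.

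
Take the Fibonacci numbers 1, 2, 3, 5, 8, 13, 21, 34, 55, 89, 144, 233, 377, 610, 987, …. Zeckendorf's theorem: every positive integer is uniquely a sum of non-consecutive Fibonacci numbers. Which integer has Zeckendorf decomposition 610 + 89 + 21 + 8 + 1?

610 + 89 + 21 + 8 + 1 = 729.

729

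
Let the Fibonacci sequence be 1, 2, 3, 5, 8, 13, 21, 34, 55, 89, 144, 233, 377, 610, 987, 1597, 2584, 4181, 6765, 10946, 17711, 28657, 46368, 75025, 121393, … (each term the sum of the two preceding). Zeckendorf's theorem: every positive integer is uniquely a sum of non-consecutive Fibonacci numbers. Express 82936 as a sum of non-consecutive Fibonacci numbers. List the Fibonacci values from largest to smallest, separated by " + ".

75025 + 6765 + 987 + 144 + 13 + 2

subtract 75025 from 82936: 7911 remains
subtract 6765 from 7911: 1146 remains
subtract 987 from 1146: 159 remains
subtract 144 from 159: 15 remains
subtract 13 from 15: 2 remains
subtract 2 from 2: 0 remains
So 82936 = 75025 + 6765 + 987 + 144 + 13 + 2, with no two terms consecutive in the sequence.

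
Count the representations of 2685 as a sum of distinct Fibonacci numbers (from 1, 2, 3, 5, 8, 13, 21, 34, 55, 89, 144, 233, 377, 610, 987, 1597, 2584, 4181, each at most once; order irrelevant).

12

2685 = 2584+89+8+3+1 = 2584+55+34+8+3+1 = 1597+987+89+8+3+1 = 2584+55+21+13+8+3+1 = 1597+987+55+34+8+3+1 = … (7 more), for 12 in all.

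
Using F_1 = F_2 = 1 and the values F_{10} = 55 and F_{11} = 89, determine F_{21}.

10946

By F_{2k+1} = F_k² + F_{k+1}²: F_{21} = 55² + 89² = 3025 + 7921 = 10946.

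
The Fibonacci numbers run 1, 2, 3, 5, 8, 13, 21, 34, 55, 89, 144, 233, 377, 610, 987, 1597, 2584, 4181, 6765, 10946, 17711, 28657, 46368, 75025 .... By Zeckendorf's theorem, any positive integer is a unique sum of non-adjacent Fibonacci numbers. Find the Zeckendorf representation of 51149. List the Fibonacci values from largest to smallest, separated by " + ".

46368 + 4181 + 377 + 144 + 55 + 21 + 3

largest Fibonacci ≤ 51149 is 46368; 51149 − 46368 = 4781
largest Fibonacci ≤ 4781 is 4181; 4781 − 4181 = 600
largest Fibonacci ≤ 600 is 377; 600 − 377 = 223
largest Fibonacci ≤ 223 is 144; 223 − 144 = 79
largest Fibonacci ≤ 79 is 55; 79 − 55 = 24
largest Fibonacci ≤ 24 is 21; 24 − 21 = 3
largest Fibonacci ≤ 3 is 3; 3 − 3 = 0
So 51149 = 46368 + 4181 + 377 + 144 + 55 + 21 + 3, with no two terms consecutive in the sequence.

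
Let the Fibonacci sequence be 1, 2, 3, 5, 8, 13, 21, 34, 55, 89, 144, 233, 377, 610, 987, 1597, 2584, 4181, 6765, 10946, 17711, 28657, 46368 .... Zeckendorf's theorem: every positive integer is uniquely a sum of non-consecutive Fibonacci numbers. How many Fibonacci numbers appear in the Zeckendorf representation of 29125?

28657 ≤ 29125 < 46368, so take 28657; remainder 468
377 ≤ 468 < 610, so take 377; remainder 91
89 ≤ 91 < 144, so take 89; remainder 2
2 ≤ 2 < 3, so take 2; remainder 0
29125 = 28657 + 377 + 89 + 2, which has 4 terms.

4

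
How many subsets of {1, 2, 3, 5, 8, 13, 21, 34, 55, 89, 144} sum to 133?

133 = 89+34+8+2 = 89+34+5+3+2 = 89+21+13+8+2 = 89+21+13+5+3+2 = … (2 more), for 6 in all.

6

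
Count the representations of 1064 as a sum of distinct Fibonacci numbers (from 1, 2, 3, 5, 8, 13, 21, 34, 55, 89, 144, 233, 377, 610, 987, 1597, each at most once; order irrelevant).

17

1064 = 987+55+21+1 = 987+55+13+8+1 = 610+377+55+21+1 = … (14 more), for 17 in all.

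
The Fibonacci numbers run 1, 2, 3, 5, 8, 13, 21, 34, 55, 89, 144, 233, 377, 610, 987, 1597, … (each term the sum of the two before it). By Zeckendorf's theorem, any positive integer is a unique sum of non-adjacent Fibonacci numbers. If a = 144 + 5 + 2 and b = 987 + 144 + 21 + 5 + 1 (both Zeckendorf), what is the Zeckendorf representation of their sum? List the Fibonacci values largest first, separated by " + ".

The two numbers are 151 and 1158, so their sum is 1309.
subtract 987 from 1309: 322 remains
subtract 233 from 322: 89 remains
subtract 89 from 89: 0 remains

987 + 233 + 89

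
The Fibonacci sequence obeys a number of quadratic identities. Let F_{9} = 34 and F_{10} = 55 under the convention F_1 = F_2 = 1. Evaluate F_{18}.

By the doubling identity F_{2k} = F_k(2F_{k+1} − F_k): F_{18} = 34·(2·55 − 34) = 34·76 = 2584.

2584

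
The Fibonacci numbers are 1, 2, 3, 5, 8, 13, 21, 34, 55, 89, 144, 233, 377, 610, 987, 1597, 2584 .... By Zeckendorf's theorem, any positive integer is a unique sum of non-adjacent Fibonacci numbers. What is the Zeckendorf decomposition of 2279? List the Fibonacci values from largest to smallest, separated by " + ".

1597 + 610 + 55 + 13 + 3 + 1

Repeatedly subtract the largest Fibonacci number that fits:
2279: greatest Fibonacci not exceeding it is 1597, leaving 682
682: greatest Fibonacci not exceeding it is 610, leaving 72
72: greatest Fibonacci not exceeding it is 55, leaving 17
17: greatest Fibonacci not exceeding it is 13, leaving 4
4: greatest Fibonacci not exceeding it is 3, leaving 1
1: greatest Fibonacci not exceeding it is 1, leaving 0
So 2279 = 1597 + 610 + 55 + 13 + 3 + 1, with no two terms consecutive in the sequence.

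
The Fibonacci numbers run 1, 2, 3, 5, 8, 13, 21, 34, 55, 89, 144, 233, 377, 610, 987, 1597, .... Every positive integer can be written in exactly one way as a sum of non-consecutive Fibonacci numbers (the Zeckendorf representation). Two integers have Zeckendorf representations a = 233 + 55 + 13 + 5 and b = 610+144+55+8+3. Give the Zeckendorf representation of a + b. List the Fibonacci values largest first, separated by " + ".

The two numbers are 306 and 820, so their sum is 1126.
1126: greatest Fibonacci not exceeding it is 987, leaving 139
139: greatest Fibonacci not exceeding it is 89, leaving 50
50: greatest Fibonacci not exceeding it is 34, leaving 16
16: greatest Fibonacci not exceeding it is 13, leaving 3
3: greatest Fibonacci not exceeding it is 3, leaving 0

987 + 89 + 34 + 13 + 3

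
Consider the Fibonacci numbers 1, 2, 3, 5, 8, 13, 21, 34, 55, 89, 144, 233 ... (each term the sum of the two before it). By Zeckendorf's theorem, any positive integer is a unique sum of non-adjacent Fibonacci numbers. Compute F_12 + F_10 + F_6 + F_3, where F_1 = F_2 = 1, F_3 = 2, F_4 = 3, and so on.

209

F_12 + F_10 + F_6 + F_3 = 144 + 55 + 8 + 2 = 209.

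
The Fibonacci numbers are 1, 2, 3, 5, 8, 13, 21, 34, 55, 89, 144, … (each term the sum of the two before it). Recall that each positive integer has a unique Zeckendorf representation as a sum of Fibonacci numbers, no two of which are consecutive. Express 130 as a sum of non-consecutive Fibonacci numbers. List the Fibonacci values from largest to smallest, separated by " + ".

89 + 34 + 5 + 2

Greedily peel off the largest Fibonacci term at each step:
take 89 (≤ 130); 130 − 89 = 41
take 34 (≤ 41); 41 − 34 = 7
take 5 (≤ 7); 7 − 5 = 2
take 2 (≤ 2); 2 − 2 = 0
So 130 = 89 + 34 + 5 + 2, with no two terms consecutive in the sequence.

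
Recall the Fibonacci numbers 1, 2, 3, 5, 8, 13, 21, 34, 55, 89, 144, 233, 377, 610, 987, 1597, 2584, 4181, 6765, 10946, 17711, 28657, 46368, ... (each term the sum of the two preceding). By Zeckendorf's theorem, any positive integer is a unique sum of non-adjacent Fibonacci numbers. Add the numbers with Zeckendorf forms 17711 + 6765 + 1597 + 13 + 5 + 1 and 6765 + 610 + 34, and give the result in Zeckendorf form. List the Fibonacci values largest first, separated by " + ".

The two numbers are 26092 and 7409, so their sum is 33501.
Greedy algorithm:
33501 − 28657 = 4844
4844 − 4181 = 663
663 − 610 = 53
53 − 34 = 19
19 − 13 = 6
6 − 5 = 1
1 − 1 = 0

28657 + 4181 + 610 + 34 + 13 + 5 + 1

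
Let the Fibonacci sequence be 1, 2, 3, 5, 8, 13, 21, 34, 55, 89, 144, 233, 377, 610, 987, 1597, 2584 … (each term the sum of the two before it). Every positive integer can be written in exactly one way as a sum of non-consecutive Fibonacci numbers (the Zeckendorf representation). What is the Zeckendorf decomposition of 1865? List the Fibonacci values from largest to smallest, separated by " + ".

1597 + 233 + 34 + 1

1865: greatest Fibonacci not exceeding it is 1597, leaving 268
268: greatest Fibonacci not exceeding it is 233, leaving 35
35: greatest Fibonacci not exceeding it is 34, leaving 1
1: greatest Fibonacci not exceeding it is 1, leaving 0
So 1865 = 1597 + 233 + 34 + 1, with no two terms consecutive in the sequence.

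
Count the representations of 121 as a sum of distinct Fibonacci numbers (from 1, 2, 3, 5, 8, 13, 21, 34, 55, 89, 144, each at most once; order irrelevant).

8

Starting from the Zeckendorf form and repeatedly splitting a term F_k into F_{k−1} + F_{k−2} (when neither is already used) reaches every representation.
121 = 89+21+8+3 = 89+21+8+2+1 = 55+34+21+8+3 = … (5 more), for 8 in all.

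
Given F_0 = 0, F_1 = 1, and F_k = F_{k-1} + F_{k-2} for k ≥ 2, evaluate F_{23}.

Iterating the recurrence up to F_{15} = 610 and F_{14} = 377:
F_{16} = F_{15} + F_{14} = 610 + 377 = 987
F_{17} = F_{16} + F_{15} = 987 + 610 = 1597
F_{18} = F_{17} + F_{16} = 1597 + 987 = 2584
F_{19} = F_{18} + F_{17} = 2584 + 1597 = 4181
F_{20} = F_{19} + F_{18} = 4181 + 2584 = 6765
F_{21} = F_{20} + F_{19} = 6765 + 4181 = 10946
F_{22} = F_{21} + F_{20} = 10946 + 6765 = 17711
F_{23} = F_{22} + F_{21} = 17711 + 10946 = 28657

28657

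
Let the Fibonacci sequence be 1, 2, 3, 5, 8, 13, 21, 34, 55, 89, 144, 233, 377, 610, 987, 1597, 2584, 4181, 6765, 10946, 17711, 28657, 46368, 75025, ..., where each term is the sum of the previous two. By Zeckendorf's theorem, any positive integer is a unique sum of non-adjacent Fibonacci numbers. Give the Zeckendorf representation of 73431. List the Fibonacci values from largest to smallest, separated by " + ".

46368 + 17711 + 6765 + 2584 + 3

Greedy algorithm:
take 46368 (≤ 73431); 73431 − 46368 = 27063
take 17711 (≤ 27063); 27063 − 17711 = 9352
take 6765 (≤ 9352); 9352 − 6765 = 2587
take 2584 (≤ 2587); 2587 − 2584 = 3
take 3 (≤ 3); 3 − 3 = 0
So 73431 = 46368 + 17711 + 6765 + 2584 + 3, with no two terms consecutive in the sequence.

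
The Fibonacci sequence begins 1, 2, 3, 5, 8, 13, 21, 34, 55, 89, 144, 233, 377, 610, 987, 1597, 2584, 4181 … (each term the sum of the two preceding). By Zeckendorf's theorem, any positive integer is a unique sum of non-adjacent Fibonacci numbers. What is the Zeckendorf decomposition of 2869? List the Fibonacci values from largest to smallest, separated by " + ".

Greedily peel off the largest Fibonacci term at each step:
subtract 2584 from 2869: 285 remains
subtract 233 from 285: 52 remains
subtract 34 from 52: 18 remains
subtract 13 from 18: 5 remains
subtract 5 from 5: 0 remains
So 2869 = 2584 + 233 + 34 + 13 + 5, with no two terms consecutive in the sequence.

2584 + 233 + 34 + 13 + 5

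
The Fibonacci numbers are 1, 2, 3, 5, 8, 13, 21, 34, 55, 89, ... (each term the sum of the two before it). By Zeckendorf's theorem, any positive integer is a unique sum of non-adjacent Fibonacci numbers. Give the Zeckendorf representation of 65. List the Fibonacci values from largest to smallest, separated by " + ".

55 ≤ 65 < 89, so take 55; remainder 10
8 ≤ 10 < 13, so take 8; remainder 2
2 ≤ 2 < 3, so take 2; remainder 0
So 65 = 55 + 8 + 2, with no two terms consecutive in the sequence.

55 + 8 + 2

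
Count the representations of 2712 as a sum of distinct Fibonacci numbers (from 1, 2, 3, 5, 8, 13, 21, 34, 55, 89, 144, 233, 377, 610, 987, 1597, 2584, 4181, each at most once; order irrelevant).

2712 = 2584+89+34+5 = 2584+89+34+3+2 = 2584+89+21+13+5 = … (29 more), for 32 in all.

32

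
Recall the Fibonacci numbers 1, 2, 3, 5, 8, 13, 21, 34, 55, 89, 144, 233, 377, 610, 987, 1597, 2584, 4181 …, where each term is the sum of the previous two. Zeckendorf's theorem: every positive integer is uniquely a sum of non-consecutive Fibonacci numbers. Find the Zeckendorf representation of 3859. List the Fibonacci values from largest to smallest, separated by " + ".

2584 + 987 + 233 + 55

Greedy algorithm:
3859 − 2584 = 1275
1275 − 987 = 288
288 − 233 = 55
55 − 55 = 0
So 3859 = 2584 + 987 + 233 + 55, with no two terms consecutive in the sequence.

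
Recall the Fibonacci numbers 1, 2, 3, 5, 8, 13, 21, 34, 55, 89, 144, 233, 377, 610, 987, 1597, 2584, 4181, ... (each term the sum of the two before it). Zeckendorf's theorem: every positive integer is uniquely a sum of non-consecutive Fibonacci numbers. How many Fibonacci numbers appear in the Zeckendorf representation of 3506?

6

3506 − 2584 = 922
922 − 610 = 312
312 − 233 = 79
79 − 55 = 24
24 − 21 = 3
3 − 3 = 0
3506 = 2584 + 610 + 233 + 55 + 21 + 3, which has 6 terms.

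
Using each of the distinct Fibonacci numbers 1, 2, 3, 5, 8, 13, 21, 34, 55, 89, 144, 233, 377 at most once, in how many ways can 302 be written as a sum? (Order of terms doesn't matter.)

Starting from the Zeckendorf form and repeatedly splitting a term F_k into F_{k−1} + F_{k−2} (when neither is already used) reaches every representation.
302 = 233+55+13+1 = 233+55+8+5+1 = 233+34+21+13+1 = 144+89+55+13+1 = … (8 more), for 12 in all.

12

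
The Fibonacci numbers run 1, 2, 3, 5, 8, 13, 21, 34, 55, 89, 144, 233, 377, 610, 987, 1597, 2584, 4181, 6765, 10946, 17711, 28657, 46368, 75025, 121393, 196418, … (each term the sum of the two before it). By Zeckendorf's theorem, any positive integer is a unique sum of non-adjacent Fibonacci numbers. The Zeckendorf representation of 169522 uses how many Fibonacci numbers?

Greedily peel off the largest Fibonacci term at each step:
169522 − 121393 = 48129
48129 − 46368 = 1761
1761 − 1597 = 164
164 − 144 = 20
20 − 13 = 7
7 − 5 = 2
2 − 2 = 0
169522 = 121393 + 46368 + 1597 + 144 + 13 + 5 + 2, which has 7 terms.

7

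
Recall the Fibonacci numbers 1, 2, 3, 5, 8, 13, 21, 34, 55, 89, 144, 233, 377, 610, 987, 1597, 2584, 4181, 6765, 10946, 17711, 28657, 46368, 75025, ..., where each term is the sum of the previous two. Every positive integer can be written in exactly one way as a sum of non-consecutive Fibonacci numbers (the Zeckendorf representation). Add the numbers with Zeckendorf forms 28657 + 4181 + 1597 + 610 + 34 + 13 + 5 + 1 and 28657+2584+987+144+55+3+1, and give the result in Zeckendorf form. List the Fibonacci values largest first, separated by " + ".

46368 + 17711 + 2584 + 610 + 233 + 21 + 2

The two numbers are 35098 and 32431, so their sum is 67529.
Greedily peel off the largest Fibonacci term at each step:
largest Fibonacci ≤ 67529 is 46368; 67529 − 46368 = 21161
largest Fibonacci ≤ 21161 is 17711; 21161 − 17711 = 3450
largest Fibonacci ≤ 3450 is 2584; 3450 − 2584 = 866
largest Fibonacci ≤ 866 is 610; 866 − 610 = 256
largest Fibonacci ≤ 256 is 233; 256 − 233 = 23
largest Fibonacci ≤ 23 is 21; 23 − 21 = 2
largest Fibonacci ≤ 2 is 2; 2 − 2 = 0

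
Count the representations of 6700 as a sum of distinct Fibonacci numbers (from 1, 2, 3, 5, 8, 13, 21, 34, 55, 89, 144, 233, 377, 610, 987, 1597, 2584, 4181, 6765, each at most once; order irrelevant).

40

Starting from the Zeckendorf form and repeatedly splitting a term F_k into F_{k−1} + F_{k−2} (when neither is already used) reaches every representation.
6700 = 4181+1597+610+233+55+21+3 = 4181+1597+610+233+55+21+2+1 = 4181+1597+610+233+55+13+8+3 = 4181+1597+610+144+89+55+21+3 = 4181+1597+610+233+55+13+8+2+1 = … (35 more), for 40 in all.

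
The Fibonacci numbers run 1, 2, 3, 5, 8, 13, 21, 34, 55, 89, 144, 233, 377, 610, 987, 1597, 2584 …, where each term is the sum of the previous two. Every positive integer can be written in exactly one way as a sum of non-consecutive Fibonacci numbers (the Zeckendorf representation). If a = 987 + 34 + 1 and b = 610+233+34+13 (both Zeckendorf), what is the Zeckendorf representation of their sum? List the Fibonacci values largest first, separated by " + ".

The two numbers are 1022 and 890, so their sum is 1912.
1912: greatest Fibonacci not exceeding it is 1597, leaving 315
315: greatest Fibonacci not exceeding it is 233, leaving 82
82: greatest Fibonacci not exceeding it is 55, leaving 27
27: greatest Fibonacci not exceeding it is 21, leaving 6
6: greatest Fibonacci not exceeding it is 5, leaving 1
1: greatest Fibonacci not exceeding it is 1, leaving 0

1597 + 233 + 55 + 21 + 5 + 1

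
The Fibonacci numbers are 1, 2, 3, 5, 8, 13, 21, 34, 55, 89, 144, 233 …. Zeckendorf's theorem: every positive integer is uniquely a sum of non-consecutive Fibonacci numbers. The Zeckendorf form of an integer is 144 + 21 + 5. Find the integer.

170

144 + 21 + 5 = 170.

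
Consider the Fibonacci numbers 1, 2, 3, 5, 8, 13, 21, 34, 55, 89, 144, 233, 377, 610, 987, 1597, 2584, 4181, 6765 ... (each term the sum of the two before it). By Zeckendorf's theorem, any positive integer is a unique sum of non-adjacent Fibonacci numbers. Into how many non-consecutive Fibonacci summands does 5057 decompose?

Greedily peel off the largest Fibonacci term at each step:
5057: greatest Fibonacci not exceeding it is 4181, leaving 876
876: greatest Fibonacci not exceeding it is 610, leaving 266
266: greatest Fibonacci not exceeding it is 233, leaving 33
33: greatest Fibonacci not exceeding it is 21, leaving 12
12: greatest Fibonacci not exceeding it is 8, leaving 4
4: greatest Fibonacci not exceeding it is 3, leaving 1
1: greatest Fibonacci not exceeding it is 1, leaving 0
5057 = 4181 + 610 + 233 + 21 + 8 + 3 + 1, which has 7 terms.

7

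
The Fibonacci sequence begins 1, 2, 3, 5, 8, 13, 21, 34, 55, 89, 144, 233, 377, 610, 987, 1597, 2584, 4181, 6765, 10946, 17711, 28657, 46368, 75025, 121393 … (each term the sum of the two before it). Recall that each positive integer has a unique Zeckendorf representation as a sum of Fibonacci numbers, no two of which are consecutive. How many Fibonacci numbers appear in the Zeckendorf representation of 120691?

take 75025 (≤ 120691); 120691 − 75025 = 45666
take 28657 (≤ 45666); 45666 − 28657 = 17009
take 10946 (≤ 17009); 17009 − 10946 = 6063
take 4181 (≤ 6063); 6063 − 4181 = 1882
take 1597 (≤ 1882); 1882 − 1597 = 285
take 233 (≤ 285); 285 − 233 = 52
take 34 (≤ 52); 52 − 34 = 18
take 13 (≤ 18); 18 − 13 = 5
take 5 (≤ 5); 5 − 5 = 0
120691 = 75025 + 28657 + 10946 + 4181 + 1597 + 233 + 34 + 13 + 5, which has 9 terms.

9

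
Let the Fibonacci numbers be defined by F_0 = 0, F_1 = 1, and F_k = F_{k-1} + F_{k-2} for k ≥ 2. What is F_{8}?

21

Iterating the recurrence up to F_{2} = 1 and F_{1} = 1:
F_{3} = F_{2} + F_{1} = 1 + 1 = 2
F_{4} = F_{3} + F_{2} = 2 + 1 = 3
F_{5} = F_{4} + F_{3} = 3 + 2 = 5
F_{6} = F_{5} + F_{4} = 5 + 3 = 8
F_{7} = F_{6} + F_{5} = 8 + 5 = 13
F_{8} = F_{7} + F_{6} = 13 + 8 = 21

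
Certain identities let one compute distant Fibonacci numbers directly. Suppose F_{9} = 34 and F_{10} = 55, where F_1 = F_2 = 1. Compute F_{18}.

By the doubling identity F_{2k} = F_k(2F_{k+1} − F_k): F_{18} = 34·(2·55 − 34) = 34·76 = 2584.

2584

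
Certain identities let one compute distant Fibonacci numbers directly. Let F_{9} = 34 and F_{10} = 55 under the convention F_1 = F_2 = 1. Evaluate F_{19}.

4181

By F_{2k+1} = F_k² + F_{k+1}²: F_{19} = 34² + 55² = 1156 + 3025 = 4181.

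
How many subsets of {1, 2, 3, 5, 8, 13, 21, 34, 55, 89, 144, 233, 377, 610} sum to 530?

12

Starting from the Zeckendorf form and repeatedly splitting a term F_k into F_{k−1} + F_{k−2} (when neither is already used) reaches every representation.
530 = 377+144+8+1 = 377+144+5+3+1 = 377+89+55+8+1 = … (9 more), for 12 in all.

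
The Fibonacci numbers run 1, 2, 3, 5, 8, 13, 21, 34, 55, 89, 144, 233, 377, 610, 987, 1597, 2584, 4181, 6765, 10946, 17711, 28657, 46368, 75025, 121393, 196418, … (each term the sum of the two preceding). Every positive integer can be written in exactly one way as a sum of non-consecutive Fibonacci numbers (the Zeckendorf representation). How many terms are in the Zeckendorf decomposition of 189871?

Greedy algorithm:
189871 − 121393 = 68478
68478 − 46368 = 22110
22110 − 17711 = 4399
4399 − 4181 = 218
218 − 144 = 74
74 − 55 = 19
19 − 13 = 6
6 − 5 = 1
1 − 1 = 0
189871 = 121393 + 46368 + 17711 + 4181 + 144 + 55 + 13 + 5 + 1, which has 9 terms.

9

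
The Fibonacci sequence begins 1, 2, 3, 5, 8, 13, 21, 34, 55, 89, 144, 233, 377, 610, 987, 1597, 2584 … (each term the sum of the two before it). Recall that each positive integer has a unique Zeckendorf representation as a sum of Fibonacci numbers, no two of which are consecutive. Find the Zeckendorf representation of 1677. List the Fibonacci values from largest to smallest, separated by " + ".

1677: greatest Fibonacci not exceeding it is 1597, leaving 80
80: greatest Fibonacci not exceeding it is 55, leaving 25
25: greatest Fibonacci not exceeding it is 21, leaving 4
4: greatest Fibonacci not exceeding it is 3, leaving 1
1: greatest Fibonacci not exceeding it is 1, leaving 0
So 1677 = 1597 + 55 + 21 + 3 + 1, with no two terms consecutive in the sequence.

1597 + 55 + 21 + 3 + 1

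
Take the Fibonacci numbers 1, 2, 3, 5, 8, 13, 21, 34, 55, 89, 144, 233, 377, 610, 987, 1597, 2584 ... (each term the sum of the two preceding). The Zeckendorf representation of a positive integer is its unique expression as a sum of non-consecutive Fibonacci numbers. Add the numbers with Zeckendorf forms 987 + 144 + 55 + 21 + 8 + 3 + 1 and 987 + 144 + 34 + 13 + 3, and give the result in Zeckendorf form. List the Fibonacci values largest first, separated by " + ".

The two numbers are 1219 and 1181, so their sum is 2400.
Repeatedly subtract the largest Fibonacci number that fits:
largest Fibonacci ≤ 2400 is 1597; 2400 − 1597 = 803
largest Fibonacci ≤ 803 is 610; 803 − 610 = 193
largest Fibonacci ≤ 193 is 144; 193 − 144 = 49
largest Fibonacci ≤ 49 is 34; 49 − 34 = 15
largest Fibonacci ≤ 15 is 13; 15 − 13 = 2
largest Fibonacci ≤ 2 is 2; 2 − 2 = 0

1597 + 610 + 144 + 34 + 13 + 2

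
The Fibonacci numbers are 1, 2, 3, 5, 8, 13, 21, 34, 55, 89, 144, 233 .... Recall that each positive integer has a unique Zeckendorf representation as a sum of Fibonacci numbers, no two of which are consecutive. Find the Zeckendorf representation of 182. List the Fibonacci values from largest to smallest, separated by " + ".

144 ≤ 182 < 233, so take 144; remainder 38
34 ≤ 38 < 55, so take 34; remainder 4
3 ≤ 4 < 5, so take 3; remainder 1
1 ≤ 1 < 2, so take 1; remainder 0
So 182 = 144 + 34 + 3 + 1, with no two terms consecutive in the sequence.

144 + 34 + 3 + 1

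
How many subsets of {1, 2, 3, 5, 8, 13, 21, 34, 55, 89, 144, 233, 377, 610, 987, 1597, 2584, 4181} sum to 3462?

36

3462 = 2584+610+233+34+1 = 2584+610+233+21+13+1 = 2584+610+144+89+34+1 = 2584+610+233+21+8+5+1 = … (32 more), for 36 in all.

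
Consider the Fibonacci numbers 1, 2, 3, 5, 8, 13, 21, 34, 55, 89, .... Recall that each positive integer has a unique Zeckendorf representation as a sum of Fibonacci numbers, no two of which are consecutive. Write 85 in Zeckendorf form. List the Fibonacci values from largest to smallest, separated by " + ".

take 55 (≤ 85); 85 − 55 = 30
take 21 (≤ 30); 30 − 21 = 9
take 8 (≤ 9); 9 − 8 = 1
take 1 (≤ 1); 1 − 1 = 0
So 85 = 55 + 21 + 8 + 1, with no two terms consecutive in the sequence.

55 + 21 + 8 + 1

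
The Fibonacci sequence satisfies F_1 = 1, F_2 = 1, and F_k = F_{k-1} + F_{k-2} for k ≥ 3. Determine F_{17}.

Iterating the recurrence up to F_{10} = 55 and F_{9} = 34:
F_{11} = F_{10} + F_{9} = 55 + 34 = 89
F_{12} = F_{11} + F_{10} = 89 + 55 = 144
F_{13} = F_{12} + F_{11} = 144 + 89 = 233
F_{14} = F_{13} + F_{12} = 233 + 144 = 377
F_{15} = F_{14} + F_{13} = 377 + 233 = 610
F_{16} = F_{15} + F_{14} = 610 + 377 = 987
F_{17} = F_{16} + F_{15} = 987 + 610 = 1597

1597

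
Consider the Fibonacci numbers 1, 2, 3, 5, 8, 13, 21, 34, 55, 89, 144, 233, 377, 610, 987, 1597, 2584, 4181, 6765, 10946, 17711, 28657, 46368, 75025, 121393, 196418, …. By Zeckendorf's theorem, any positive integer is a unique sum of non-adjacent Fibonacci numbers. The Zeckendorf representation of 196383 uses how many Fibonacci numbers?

Greedily peel off the largest Fibonacci term at each step:
largest Fibonacci ≤ 196383 is 121393; 196383 − 121393 = 74990
largest Fibonacci ≤ 74990 is 46368; 74990 − 46368 = 28622
largest Fibonacci ≤ 28622 is 17711; 28622 − 17711 = 10911
largest Fibonacci ≤ 10911 is 6765; 10911 − 6765 = 4146
largest Fibonacci ≤ 4146 is 2584; 4146 − 2584 = 1562
largest Fibonacci ≤ 1562 is 987; 1562 − 987 = 575
largest Fibonacci ≤ 575 is 377; 575 − 377 = 198
largest Fibonacci ≤ 198 is 144; 198 − 144 = 54
largest Fibonacci ≤ 54 is 34; 54 − 34 = 20
largest Fibonacci ≤ 20 is 13; 20 − 13 = 7
largest Fibonacci ≤ 7 is 5; 7 − 5 = 2
largest Fibonacci ≤ 2 is 2; 2 − 2 = 0
196383 = 121393 + 46368 + 17711 + 6765 + 2584 + 987 + 377 + 144 + 34 + 13 + 5 + 2, which has 12 terms.

12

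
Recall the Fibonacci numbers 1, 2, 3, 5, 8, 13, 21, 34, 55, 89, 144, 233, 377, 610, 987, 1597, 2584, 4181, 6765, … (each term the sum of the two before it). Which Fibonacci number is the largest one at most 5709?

4181

4181 ≤ 5709 < 6765, so the largest Fibonacci number not exceeding 5709 is 4181.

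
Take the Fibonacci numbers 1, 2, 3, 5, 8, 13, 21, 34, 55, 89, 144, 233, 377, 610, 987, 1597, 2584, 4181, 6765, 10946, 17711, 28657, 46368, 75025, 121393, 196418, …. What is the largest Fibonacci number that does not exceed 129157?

121393 ≤ 129157 < 196418, so the largest Fibonacci number not exceeding 129157 is 121393.

121393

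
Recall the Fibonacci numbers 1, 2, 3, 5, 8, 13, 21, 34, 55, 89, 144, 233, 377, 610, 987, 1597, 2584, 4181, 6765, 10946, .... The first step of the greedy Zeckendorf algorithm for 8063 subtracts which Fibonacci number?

6765 ≤ 8063 < 10946, so the largest Fibonacci number not exceeding 8063 is 6765.

6765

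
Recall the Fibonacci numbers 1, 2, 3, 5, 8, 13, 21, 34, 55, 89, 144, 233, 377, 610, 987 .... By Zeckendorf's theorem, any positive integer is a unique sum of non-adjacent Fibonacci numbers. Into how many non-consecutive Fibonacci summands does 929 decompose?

Repeatedly subtract the largest Fibonacci number that fits:
largest Fibonacci ≤ 929 is 610; 929 − 610 = 319
largest Fibonacci ≤ 319 is 233; 319 − 233 = 86
largest Fibonacci ≤ 86 is 55; 86 − 55 = 31
largest Fibonacci ≤ 31 is 21; 31 − 21 = 10
largest Fibonacci ≤ 10 is 8; 10 − 8 = 2
largest Fibonacci ≤ 2 is 2; 2 − 2 = 0
929 = 610 + 233 + 55 + 21 + 8 + 2, which has 6 terms.

6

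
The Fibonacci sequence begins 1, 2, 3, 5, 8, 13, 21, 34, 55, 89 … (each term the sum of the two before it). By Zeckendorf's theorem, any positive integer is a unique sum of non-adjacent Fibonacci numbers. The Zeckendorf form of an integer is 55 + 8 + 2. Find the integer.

55 + 8 + 2 = 65.

65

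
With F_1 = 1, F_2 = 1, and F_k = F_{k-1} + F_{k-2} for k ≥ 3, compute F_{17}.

Iterating the recurrence up to F_{10} = 55 and F_{9} = 34:
F_{11} = F_{10} + F_{9} = 55 + 34 = 89
F_{12} = F_{11} + F_{10} = 89 + 55 = 144
F_{13} = F_{12} + F_{11} = 144 + 89 = 233
F_{14} = F_{13} + F_{12} = 233 + 144 = 377
F_{15} = F_{14} + F_{13} = 377 + 233 = 610
F_{16} = F_{15} + F_{14} = 610 + 377 = 987
F_{17} = F_{16} + F_{15} = 987 + 610 = 1597

1597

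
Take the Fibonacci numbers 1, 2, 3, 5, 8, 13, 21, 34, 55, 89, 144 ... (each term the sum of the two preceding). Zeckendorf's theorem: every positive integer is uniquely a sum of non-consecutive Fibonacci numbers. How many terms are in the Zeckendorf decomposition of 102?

2

102 − 89 = 13
13 − 13 = 0
102 = 89 + 13, which has 2 terms.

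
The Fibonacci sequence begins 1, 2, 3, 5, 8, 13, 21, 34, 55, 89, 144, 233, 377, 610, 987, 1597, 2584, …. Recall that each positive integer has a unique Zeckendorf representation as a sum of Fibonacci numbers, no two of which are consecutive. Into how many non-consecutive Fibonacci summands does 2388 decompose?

Greedily peel off the largest Fibonacci term at each step:
largest Fibonacci ≤ 2388 is 1597; 2388 − 1597 = 791
largest Fibonacci ≤ 791 is 610; 791 − 610 = 181
largest Fibonacci ≤ 181 is 144; 181 − 144 = 37
largest Fibonacci ≤ 37 is 34; 37 − 34 = 3
largest Fibonacci ≤ 3 is 3; 3 − 3 = 0
2388 = 1597 + 610 + 144 + 34 + 3, which has 5 terms.

5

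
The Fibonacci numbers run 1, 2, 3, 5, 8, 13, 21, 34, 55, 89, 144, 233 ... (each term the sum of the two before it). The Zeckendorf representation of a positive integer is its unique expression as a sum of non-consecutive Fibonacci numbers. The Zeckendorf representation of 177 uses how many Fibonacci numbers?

5

Greedy algorithm:
take 144 (≤ 177); 177 − 144 = 33
take 21 (≤ 33); 33 − 21 = 12
take 8 (≤ 12); 12 − 8 = 4
take 3 (≤ 4); 4 − 3 = 1
take 1 (≤ 1); 1 − 1 = 0
177 = 144 + 21 + 8 + 3 + 1, which has 5 terms.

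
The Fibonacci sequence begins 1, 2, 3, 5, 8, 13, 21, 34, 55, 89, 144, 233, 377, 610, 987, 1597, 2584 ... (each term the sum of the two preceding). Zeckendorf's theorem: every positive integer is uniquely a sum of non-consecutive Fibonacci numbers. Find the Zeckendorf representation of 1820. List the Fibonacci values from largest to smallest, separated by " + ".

Greedy algorithm:
take 1597 (≤ 1820); 1820 − 1597 = 223
take 144 (≤ 223); 223 − 144 = 79
take 55 (≤ 79); 79 − 55 = 24
take 21 (≤ 24); 24 − 21 = 3
take 3 (≤ 3); 3 − 3 = 0
So 1820 = 1597 + 144 + 55 + 21 + 3, with no two terms consecutive in the sequence.

1597 + 144 + 55 + 21 + 3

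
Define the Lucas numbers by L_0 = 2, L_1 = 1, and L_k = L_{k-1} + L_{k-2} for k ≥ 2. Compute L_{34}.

12752043

Iterating the recurrence up to L_{28} = 710647 and L_{27} = 439204:
L_{29} = L_{28} + L_{27} = 710647 + 439204 = 1149851
L_{30} = L_{29} + L_{28} = 1149851 + 710647 = 1860498
L_{31} = L_{30} + L_{29} = 1860498 + 1149851 = 3010349
L_{32} = L_{31} + L_{30} = 3010349 + 1860498 = 4870847
L_{33} = L_{32} + L_{31} = 4870847 + 3010349 = 7881196
L_{34} = L_{33} + L_{32} = 7881196 + 4870847 = 12752043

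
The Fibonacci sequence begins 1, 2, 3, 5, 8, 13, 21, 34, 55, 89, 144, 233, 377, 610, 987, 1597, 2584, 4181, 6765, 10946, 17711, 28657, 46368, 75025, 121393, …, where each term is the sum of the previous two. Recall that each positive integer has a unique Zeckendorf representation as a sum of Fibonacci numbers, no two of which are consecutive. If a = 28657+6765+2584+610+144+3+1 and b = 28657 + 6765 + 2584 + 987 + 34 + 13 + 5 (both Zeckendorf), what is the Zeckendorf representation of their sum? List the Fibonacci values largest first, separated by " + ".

75025 + 2584 + 144 + 55 + 1

The two numbers are 38764 and 39045, so their sum is 77809.
75025 ≤ 77809 < 121393, so take 75025; remainder 2784
2584 ≤ 2784 < 4181, so take 2584; remainder 200
144 ≤ 200 < 233, so take 144; remainder 56
55 ≤ 56 < 89, so take 55; remainder 1
1 ≤ 1 < 2, so take 1; remainder 0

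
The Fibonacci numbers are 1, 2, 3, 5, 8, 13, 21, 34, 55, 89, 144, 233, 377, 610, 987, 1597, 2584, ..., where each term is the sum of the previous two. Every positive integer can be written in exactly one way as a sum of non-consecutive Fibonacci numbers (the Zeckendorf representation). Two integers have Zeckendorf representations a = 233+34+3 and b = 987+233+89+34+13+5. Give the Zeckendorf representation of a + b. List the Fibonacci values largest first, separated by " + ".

The two numbers are 270 and 1361, so their sum is 1631.
1631: greatest Fibonacci not exceeding it is 1597, leaving 34
34: greatest Fibonacci not exceeding it is 34, leaving 0

1597 + 34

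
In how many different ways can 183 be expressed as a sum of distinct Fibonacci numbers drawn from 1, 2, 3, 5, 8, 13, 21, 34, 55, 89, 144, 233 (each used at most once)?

183 = 144+34+5 = 144+34+3+2 = 144+21+13+5 = … (7 more), for 10 in all.

10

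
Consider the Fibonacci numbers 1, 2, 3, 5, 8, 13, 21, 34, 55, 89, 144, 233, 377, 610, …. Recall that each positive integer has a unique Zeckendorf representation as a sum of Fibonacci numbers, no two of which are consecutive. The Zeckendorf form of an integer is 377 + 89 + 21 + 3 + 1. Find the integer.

491

377 + 89 + 21 + 3 + 1 = 491.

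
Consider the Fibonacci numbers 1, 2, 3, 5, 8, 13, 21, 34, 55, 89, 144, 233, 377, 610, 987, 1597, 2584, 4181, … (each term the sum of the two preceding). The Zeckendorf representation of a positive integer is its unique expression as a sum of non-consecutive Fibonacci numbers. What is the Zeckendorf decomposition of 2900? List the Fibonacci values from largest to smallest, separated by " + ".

2584 + 233 + 55 + 21 + 5 + 2

largest Fibonacci ≤ 2900 is 2584; 2900 − 2584 = 316
largest Fibonacci ≤ 316 is 233; 316 − 233 = 83
largest Fibonacci ≤ 83 is 55; 83 − 55 = 28
largest Fibonacci ≤ 28 is 21; 28 − 21 = 7
largest Fibonacci ≤ 7 is 5; 7 − 5 = 2
largest Fibonacci ≤ 2 is 2; 2 − 2 = 0
So 2900 = 2584 + 233 + 55 + 21 + 5 + 2, with no two terms consecutive in the sequence.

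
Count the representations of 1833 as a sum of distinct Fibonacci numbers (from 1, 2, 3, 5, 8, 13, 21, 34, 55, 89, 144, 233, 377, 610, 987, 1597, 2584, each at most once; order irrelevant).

28

Each representation comes from the Zeckendorf form by replacing some F_k with F_{k−1} + F_{k−2} where possible.
1833 = 1597+233+3 = 1597+233+2+1 = 1597+144+89+3 = … (25 more), for 28 in all.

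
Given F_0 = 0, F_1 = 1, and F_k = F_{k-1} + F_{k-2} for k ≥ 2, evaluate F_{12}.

144

Iterating the recurrence up to F_{8} = 21 and F_{7} = 13:
F_{9} = F_{8} + F_{7} = 21 + 13 = 34
F_{10} = F_{9} + F_{8} = 34 + 21 = 55
F_{11} = F_{10} + F_{9} = 55 + 34 = 89
F_{12} = F_{11} + F_{10} = 89 + 55 = 144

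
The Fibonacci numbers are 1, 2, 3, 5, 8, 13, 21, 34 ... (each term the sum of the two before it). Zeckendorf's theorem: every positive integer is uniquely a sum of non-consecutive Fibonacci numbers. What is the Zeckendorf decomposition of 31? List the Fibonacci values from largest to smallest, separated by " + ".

21 + 8 + 2

31: greatest Fibonacci not exceeding it is 21, leaving 10
10: greatest Fibonacci not exceeding it is 8, leaving 2
2: greatest Fibonacci not exceeding it is 2, leaving 0
So 31 = 21 + 8 + 2, with no two terms consecutive in the sequence.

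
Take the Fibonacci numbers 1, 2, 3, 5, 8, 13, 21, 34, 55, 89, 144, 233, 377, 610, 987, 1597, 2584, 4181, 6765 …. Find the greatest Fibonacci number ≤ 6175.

4181 ≤ 6175 < 6765, so the largest Fibonacci number not exceeding 6175 is 4181.

4181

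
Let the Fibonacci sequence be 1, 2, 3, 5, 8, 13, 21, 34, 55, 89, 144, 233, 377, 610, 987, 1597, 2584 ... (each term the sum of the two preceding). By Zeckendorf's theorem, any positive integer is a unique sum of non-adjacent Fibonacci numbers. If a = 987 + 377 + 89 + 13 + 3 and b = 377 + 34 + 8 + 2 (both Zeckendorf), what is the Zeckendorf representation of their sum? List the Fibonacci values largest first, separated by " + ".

The two numbers are 1469 and 421, so their sum is 1890.
Greedily peel off the largest Fibonacci term at each step:
take 1597 (≤ 1890); 1890 − 1597 = 293
take 233 (≤ 293); 293 − 233 = 60
take 55 (≤ 60); 60 − 55 = 5
take 5 (≤ 5); 5 − 5 = 0

1597 + 233 + 55 + 5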